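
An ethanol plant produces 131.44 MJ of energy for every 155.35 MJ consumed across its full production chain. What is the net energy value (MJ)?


NEV = E_out - E_in
= 131.44 - 155.35
= -23.9100 MJ

-23.9100 MJ


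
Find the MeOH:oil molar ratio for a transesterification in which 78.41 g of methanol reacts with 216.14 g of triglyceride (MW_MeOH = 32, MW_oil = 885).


Molar ratio = n_MeOH / n_oil = (MeOH/32) / (oil/885) = (MeOH * 885) / (32 * oil)
= (78.41 * 885) / (32 * 216.14)
= 10.0330

10.0330


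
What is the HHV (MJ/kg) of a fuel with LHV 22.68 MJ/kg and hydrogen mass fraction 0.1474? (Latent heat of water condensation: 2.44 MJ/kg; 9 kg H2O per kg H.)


HHV = LHV + H_frac * 9 * 2.44
= 22.68 + 0.1474 * 9 * 2.44
= 25.9169 MJ/kg

25.9169 MJ/kg


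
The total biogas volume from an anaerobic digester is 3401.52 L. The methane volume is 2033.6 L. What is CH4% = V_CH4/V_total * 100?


CH4% = V_CH4 / V_total * 100
= 2033.6 / 3401.52 * 100
= 59.7850%

59.7850%


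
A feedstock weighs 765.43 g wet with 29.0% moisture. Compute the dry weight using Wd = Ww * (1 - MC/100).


Wd = Ww * (1 - MC/100)
= 765.43 * (1 - 29.0/100)
= 543.4553 g

543.4553 g


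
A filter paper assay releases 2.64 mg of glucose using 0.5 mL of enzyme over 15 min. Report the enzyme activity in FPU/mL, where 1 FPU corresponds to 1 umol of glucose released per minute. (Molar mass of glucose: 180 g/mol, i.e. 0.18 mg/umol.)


Activity = glucose_mg / (0.18 mg/umol * V_mL * t_min)
= 2.64 / (0.18 * 0.5 * 15)
= 1.9556 FPU/mL

1.9556 FPU/mL


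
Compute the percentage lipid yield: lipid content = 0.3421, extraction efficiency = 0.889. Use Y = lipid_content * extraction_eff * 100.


Y = lipid_content * extraction_eff * 100
= 0.3421 * 0.889 * 100
= 30.4127%

30.4127%


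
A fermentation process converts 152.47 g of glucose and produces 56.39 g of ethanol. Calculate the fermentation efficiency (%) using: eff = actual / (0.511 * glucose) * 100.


Fermentation efficiency = (actual / (0.511 * glucose)) * 100
= (56.39 / (0.511 * 152.47)) * 100
= 72.3764%

72.3764%


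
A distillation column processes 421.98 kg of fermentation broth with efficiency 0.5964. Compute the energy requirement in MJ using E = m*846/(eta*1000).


E = m * 846 / (eta * 1000)
= 421.98 * 846 / (0.5964 * 1000)
= 598.5833 MJ

598.5833 MJ


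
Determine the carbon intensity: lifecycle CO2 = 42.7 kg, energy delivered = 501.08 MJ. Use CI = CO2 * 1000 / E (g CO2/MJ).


CI = CO2 * 1000 / E
= 42.7 * 1000 / 501.08
= 85.2159 g CO2/MJ

85.2159 g CO2/MJ


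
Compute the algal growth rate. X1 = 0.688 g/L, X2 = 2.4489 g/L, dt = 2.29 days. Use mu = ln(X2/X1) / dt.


mu = ln(X2/X1) / dt
= ln(2.4489/0.688) / 2.29
= 0.5544 per day

0.5544 per day


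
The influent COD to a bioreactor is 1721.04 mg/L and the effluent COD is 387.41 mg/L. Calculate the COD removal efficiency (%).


eta = (COD_in - COD_out) / COD_in * 100
= (1721.04 - 387.41) / 1721.04 * 100
= 77.4898%

77.4898%


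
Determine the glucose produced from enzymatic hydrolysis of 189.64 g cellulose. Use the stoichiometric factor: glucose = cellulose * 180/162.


glucose = cellulose * 180/162
= 189.64 * 180/162
= 210.7111 g

210.7111 g


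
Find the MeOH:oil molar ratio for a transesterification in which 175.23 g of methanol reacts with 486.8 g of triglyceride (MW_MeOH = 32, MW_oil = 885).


Molar ratio = n_MeOH / n_oil = (MeOH/32) / (oil/885) = (MeOH * 885) / (32 * oil)
= (175.23 * 885) / (32 * 486.8)
= 9.9552

9.9552


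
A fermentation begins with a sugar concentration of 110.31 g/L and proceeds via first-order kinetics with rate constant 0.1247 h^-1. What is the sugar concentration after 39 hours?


S = S0 * exp(-k * t)
S = 110.31 * exp(-0.1247 * 39)
S = 0.8521 g/L

0.8521 g/L


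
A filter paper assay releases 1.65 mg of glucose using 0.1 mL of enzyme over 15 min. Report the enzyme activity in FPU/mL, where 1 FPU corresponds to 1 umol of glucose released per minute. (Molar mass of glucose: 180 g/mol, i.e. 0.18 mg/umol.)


Activity = glucose_mg / (0.18 mg/umol * V_mL * t_min)
= 1.65 / (0.18 * 0.1 * 15)
= 6.1111 FPU/mL

6.1111 FPU/mL


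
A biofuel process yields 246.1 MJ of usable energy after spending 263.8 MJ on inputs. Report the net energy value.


NEV = E_out - E_in
= 246.1 - 263.8
= -17.7000 MJ

-17.7000 MJ


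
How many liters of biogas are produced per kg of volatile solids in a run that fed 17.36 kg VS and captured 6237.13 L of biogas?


Y = V / VS
= 6237.13 / 17.36
= 359.2817 L/kg VS

359.2817 L/kg VS


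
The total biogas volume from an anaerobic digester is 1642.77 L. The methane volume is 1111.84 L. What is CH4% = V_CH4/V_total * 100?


CH4% = V_CH4 / V_total * 100
= 1111.84 / 1642.77 * 100
= 67.6808%

67.6808%


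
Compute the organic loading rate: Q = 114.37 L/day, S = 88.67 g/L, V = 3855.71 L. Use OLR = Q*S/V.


OLR = Q * S / V
= 114.37 * 88.67 / 3855.71
= 2.6302 g/L/day

2.6302 g/L/day


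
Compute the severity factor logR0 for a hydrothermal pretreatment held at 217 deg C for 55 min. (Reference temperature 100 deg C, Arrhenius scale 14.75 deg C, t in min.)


logR0 = log10(t * exp((T - 100) / 14.75))
= log10(55 * exp((217 - 100) / 14.75))
= 5.1853

5.1853


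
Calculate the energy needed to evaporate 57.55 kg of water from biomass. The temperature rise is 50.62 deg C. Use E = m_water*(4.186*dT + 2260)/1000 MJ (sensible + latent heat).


E = m_water * (4.186 * dT + 2260) / 1000
= 57.55 * (4.186 * 50.62 + 2260) / 1000
= 142.2576 MJ

142.2576 MJ


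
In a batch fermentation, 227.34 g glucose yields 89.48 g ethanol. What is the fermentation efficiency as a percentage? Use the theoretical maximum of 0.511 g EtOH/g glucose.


Fermentation efficiency = (actual / (0.511 * glucose)) * 100
= (89.48 / (0.511 * 227.34)) * 100
= 77.0246%

77.0246%


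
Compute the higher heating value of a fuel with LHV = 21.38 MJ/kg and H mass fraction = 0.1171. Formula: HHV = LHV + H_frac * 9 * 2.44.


HHV = LHV + H_frac * 9 * 2.44
= 21.38 + 0.1171 * 9 * 2.44
= 23.9515 MJ/kg

23.9515 MJ/kg


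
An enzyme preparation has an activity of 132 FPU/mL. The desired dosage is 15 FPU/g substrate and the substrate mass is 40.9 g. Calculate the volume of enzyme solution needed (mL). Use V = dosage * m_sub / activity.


V = dosage * m_sub / activity
V = 15 * 40.9 / 132
V = 4.6477 mL

4.6477 mL


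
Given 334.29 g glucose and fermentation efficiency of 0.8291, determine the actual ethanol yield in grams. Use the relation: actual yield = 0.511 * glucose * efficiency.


Actual ethanol: m = 0.511 * 334.29 * 0.8291
m = 141.6287 g

141.6287 g


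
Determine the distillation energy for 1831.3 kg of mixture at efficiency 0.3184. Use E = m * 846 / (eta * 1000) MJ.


E = m * 846 / (eta * 1000)
= 1831.3 * 846 / (0.3184 * 1000)
= 4865.8285 MJ

4865.8285 MJ


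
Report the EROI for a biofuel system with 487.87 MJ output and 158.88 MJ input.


EROI = E_out / E_in
= 487.87 / 158.88
= 3.0707

3.0707


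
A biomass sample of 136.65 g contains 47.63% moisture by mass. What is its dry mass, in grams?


Wd = Ww * (1 - MC/100)
= 136.65 * (1 - 47.63/100)
= 71.5636 g

71.5636 g


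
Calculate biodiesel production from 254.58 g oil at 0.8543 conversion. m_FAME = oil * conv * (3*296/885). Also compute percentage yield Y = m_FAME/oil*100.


m_FAME = oil * conv * (3 * 296 / 885) = oil * conv * (888/885)
= 254.58 * 0.8543 * 888 / 885
= 218.2249 g
Y = m_FAME / oil * 100 = conv * (888/885) * 100
= 0.8543 * 888 / 885 * 100
= 85.72%

218.2249 g FAME; Y = 85.72%


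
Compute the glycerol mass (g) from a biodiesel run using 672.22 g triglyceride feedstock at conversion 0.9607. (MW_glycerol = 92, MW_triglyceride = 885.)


glycerol = oil * conv * (92/885)
= 672.22 * 0.9607 * 92 / 885
= 67.1342 g

67.1342 g


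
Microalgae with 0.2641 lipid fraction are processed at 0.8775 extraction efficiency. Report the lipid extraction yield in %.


Y = lipid_content * extraction_eff * 100
= 0.2641 * 0.8775 * 100
= 23.1748%

23.1748%


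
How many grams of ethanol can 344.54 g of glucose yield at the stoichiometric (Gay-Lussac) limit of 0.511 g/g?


Theoretical ethanol yield: m_EtOH = 0.511 * m_glucose
m_EtOH = 0.511 * 344.54 = 176.0599 g

176.0599 g


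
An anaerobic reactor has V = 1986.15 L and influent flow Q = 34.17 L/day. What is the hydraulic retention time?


HRT = V / Q
= 1986.15 / 34.17
= 58.1255 days

58.1255 days


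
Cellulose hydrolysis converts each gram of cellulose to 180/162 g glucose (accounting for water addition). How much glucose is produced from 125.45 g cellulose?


glucose = cellulose * 180/162
= 125.45 * 180/162
= 139.3889 g

139.3889 g


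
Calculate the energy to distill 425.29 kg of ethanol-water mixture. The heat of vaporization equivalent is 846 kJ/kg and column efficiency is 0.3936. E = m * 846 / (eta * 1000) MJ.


E = m * 846 / (eta * 1000)
= 425.29 * 846 / (0.3936 * 1000)
= 914.1142 MJ

914.1142 MJ


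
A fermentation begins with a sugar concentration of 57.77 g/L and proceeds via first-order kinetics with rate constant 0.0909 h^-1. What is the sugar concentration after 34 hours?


S = S0 * exp(-k * t)
S = 57.77 * exp(-0.0909 * 34)
S = 2.6271 g/L

2.6271 g/L


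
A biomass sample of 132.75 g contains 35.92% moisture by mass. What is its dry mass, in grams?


Wd = Ww * (1 - MC/100)
= 132.75 * (1 - 35.92/100)
= 85.0662 g

85.0662 g


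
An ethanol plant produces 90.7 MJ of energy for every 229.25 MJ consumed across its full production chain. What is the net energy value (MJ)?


NEV = E_out - E_in
= 90.7 - 229.25
= -138.5500 MJ

-138.5500 MJ


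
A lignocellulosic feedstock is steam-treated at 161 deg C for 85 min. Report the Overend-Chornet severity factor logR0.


logR0 = log10(t * exp((T - 100) / 14.75))
= log10(85 * exp((161 - 100) / 14.75))
= 3.7255

3.7255


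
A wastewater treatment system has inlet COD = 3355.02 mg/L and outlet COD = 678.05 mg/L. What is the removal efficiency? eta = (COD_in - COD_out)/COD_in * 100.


eta = (COD_in - COD_out) / COD_in * 100
= (3355.02 - 678.05) / 3355.02 * 100
= 79.7900%

79.7900%


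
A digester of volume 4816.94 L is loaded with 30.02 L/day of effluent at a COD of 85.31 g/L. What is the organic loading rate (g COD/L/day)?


OLR = Q * S / V
= 30.02 * 85.31 / 4816.94
= 0.5317 g/L/day

0.5317 g/L/day


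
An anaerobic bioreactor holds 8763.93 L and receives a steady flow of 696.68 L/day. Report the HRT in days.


HRT = V / Q
= 8763.93 / 696.68
= 12.5796 days

12.5796 days


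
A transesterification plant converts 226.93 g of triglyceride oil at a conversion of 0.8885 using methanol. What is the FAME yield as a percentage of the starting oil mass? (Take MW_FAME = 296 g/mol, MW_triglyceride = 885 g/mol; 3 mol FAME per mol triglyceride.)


m_FAME = oil * conv * (3 * 296 / 885) = oil * conv * (888/885)
= 226.93 * 0.8885 * 888 / 885
= 202.3108 g
Y = m_FAME / oil * 100 = conv * (888/885) * 100
= 0.8885 * 888 / 885 * 100
= 89.15%

89.15%


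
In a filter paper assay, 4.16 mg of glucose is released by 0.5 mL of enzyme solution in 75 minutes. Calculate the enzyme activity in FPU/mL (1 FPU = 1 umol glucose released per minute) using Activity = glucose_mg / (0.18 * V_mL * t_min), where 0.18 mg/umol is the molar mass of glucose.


Activity = glucose_mg / (0.18 mg/umol * V_mL * t_min)
= 4.16 / (0.18 * 0.5 * 75)
= 0.6163 FPU/mL

0.6163 FPU/mL


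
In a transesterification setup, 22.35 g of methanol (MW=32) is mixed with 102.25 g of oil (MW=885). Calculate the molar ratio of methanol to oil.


Molar ratio = n_MeOH / n_oil = (MeOH/32) / (oil/885) = (MeOH * 885) / (32 * oil)
= (22.35 * 885) / (32 * 102.25)
= 6.0452

6.0452


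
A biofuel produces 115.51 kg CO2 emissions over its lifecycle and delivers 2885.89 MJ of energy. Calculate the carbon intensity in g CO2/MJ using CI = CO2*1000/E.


CI = CO2 * 1000 / E
= 115.51 * 1000 / 2885.89
= 40.0258 g CO2/MJ

40.0258 g CO2/MJ


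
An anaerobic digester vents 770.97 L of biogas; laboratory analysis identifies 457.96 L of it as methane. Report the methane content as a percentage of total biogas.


CH4% = V_CH4 / V_total * 100
= 457.96 / 770.97 * 100
= 59.4005%

59.4005%


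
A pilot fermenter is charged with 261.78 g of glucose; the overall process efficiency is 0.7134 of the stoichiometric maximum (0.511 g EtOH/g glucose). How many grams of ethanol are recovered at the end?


Actual ethanol: m = 0.511 * 261.78 * 0.7134
m = 95.4312 g

95.4312 g


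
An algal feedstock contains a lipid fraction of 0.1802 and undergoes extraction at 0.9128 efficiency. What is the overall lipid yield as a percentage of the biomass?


Y = lipid_content * extraction_eff * 100
= 0.1802 * 0.9128 * 100
= 16.4487%

16.4487%


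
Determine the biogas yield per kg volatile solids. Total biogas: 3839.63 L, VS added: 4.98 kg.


Y = V / VS
= 3839.63 / 4.98
= 771.0100 L/kg VS

771.0100 L/kg VS


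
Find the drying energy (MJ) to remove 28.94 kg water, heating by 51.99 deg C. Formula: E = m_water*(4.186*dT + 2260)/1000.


E = m_water * (4.186 * dT + 2260) / 1000
= 28.94 * (4.186 * 51.99 + 2260) / 1000
= 71.7026 MJ

71.7026 MJ


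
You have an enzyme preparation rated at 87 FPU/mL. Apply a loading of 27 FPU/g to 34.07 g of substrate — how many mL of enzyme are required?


V = dosage * m_sub / activity
V = 27 * 34.07 / 87
V = 10.5734 mL

10.5734 mL


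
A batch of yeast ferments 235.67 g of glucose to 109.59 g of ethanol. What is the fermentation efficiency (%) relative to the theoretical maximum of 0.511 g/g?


Fermentation efficiency = (actual / (0.511 * glucose)) * 100
= (109.59 / (0.511 * 235.67)) * 100
= 91.0009%

91.0009%


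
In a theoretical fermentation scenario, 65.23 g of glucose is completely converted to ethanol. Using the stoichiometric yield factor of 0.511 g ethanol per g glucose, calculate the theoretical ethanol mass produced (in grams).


Theoretical ethanol yield: m_EtOH = 0.511 * m_glucose
m_EtOH = 0.511 * 65.23 = 33.3325 g

33.3325 g


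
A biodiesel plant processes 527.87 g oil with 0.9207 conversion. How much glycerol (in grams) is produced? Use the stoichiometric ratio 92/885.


glycerol = oil * conv * (92/885)
= 527.87 * 0.9207 * 92 / 885
= 50.5231 g

50.5231 g


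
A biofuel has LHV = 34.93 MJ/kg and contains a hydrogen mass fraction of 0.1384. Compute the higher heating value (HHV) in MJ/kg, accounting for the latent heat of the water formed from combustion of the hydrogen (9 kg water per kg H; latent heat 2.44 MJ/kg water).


HHV = LHV + H_frac * 9 * 2.44
= 34.93 + 0.1384 * 9 * 2.44
= 37.9693 MJ/kg

37.9693 MJ/kg


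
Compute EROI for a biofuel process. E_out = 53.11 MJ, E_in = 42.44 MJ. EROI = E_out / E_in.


EROI = E_out / E_in
= 53.11 / 42.44
= 1.2514

1.2514


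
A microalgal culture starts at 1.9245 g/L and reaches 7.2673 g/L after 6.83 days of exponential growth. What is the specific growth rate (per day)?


mu = ln(X2/X1) / dt
= ln(7.2673/1.9245) / 6.83
= 0.1945 per day

0.1945 per day


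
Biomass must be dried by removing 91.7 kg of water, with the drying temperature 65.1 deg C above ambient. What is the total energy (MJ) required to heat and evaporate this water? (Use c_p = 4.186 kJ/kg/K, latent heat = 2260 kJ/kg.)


E = m_water * (4.186 * dT + 2260) / 1000
= 91.7 * (4.186 * 65.1 + 2260) / 1000
= 232.2310 MJ

232.2310 MJ


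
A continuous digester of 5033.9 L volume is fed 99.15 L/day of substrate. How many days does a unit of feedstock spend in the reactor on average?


HRT = V / Q
= 5033.9 / 99.15
= 50.7705 days

50.7705 days


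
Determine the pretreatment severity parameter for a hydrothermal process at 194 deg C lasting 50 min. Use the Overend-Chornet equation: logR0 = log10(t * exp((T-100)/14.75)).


logR0 = log10(t * exp((T - 100) / 14.75))
= log10(50 * exp((194 - 100) / 14.75))
= 4.4667

4.4667


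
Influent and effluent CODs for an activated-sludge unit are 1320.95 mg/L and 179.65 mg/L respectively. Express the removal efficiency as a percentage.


eta = (COD_in - COD_out) / COD_in * 100
= (1320.95 - 179.65) / 1320.95 * 100
= 86.3999%

86.3999%


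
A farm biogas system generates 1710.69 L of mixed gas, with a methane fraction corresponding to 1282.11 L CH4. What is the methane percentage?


CH4% = V_CH4 / V_total * 100
= 1282.11 / 1710.69 * 100
= 74.9470%

74.9470%


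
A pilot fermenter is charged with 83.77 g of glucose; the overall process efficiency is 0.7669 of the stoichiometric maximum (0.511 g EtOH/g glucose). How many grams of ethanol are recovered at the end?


Actual ethanol: m = 0.511 * 83.77 * 0.7669
m = 32.8283 g

32.8283 g


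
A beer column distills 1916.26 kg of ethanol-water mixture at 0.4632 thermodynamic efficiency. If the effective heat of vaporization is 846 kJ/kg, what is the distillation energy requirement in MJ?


E = m * 846 / (eta * 1000)
= 1916.26 * 846 / (0.4632 * 1000)
= 3499.9049 MJ

3499.9049 MJ


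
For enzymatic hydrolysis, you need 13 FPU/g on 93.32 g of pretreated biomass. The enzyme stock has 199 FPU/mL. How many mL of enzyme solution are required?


V = dosage * m_sub / activity
V = 13 * 93.32 / 199
V = 6.0963 mL

6.0963 mL


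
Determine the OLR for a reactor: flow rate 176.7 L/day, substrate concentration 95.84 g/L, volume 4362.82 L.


OLR = Q * S / V
= 176.7 * 95.84 / 4362.82
= 3.8816 g/L/day

3.8816 g/L/day


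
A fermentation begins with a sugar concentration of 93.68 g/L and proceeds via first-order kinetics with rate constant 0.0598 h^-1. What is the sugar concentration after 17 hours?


S = S0 * exp(-k * t)
S = 93.68 * exp(-0.0598 * 17)
S = 33.8956 g/L

33.8956 g/L


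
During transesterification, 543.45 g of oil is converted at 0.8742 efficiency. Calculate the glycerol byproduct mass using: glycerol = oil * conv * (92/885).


glycerol = oil * conv * (92/885)
= 543.45 * 0.8742 * 92 / 885
= 49.3873 g

49.3873 g


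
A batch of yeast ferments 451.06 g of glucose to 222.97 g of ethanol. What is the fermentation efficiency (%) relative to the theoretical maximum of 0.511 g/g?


Fermentation efficiency = (actual / (0.511 * glucose)) * 100
= (222.97 / (0.511 * 451.06)) * 100
= 96.7367%

96.7367%


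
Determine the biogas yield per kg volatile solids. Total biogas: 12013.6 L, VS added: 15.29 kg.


Y = V / VS
= 12013.6 / 15.29
= 785.7162 L/kg VS

785.7162 L/kg VS


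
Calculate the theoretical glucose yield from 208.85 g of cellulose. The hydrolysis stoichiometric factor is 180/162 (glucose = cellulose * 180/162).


glucose = cellulose * 180/162
= 208.85 * 180/162
= 232.0556 g

232.0556 g


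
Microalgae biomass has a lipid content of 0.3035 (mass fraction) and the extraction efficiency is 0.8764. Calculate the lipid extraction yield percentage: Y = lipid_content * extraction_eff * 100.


Y = lipid_content * extraction_eff * 100
= 0.3035 * 0.8764 * 100
= 26.5987%

26.5987%


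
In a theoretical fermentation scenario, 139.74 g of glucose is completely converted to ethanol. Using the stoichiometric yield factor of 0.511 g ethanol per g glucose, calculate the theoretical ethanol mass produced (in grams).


Theoretical ethanol yield: m_EtOH = 0.511 * m_glucose
m_EtOH = 0.511 * 139.74 = 71.4071 g

71.4071 g


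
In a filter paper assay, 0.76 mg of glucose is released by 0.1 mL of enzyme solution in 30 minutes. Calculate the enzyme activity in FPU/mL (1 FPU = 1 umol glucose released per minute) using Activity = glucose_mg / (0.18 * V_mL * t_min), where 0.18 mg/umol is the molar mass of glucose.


Activity = glucose_mg / (0.18 mg/umol * V_mL * t_min)
= 0.76 / (0.18 * 0.1 * 30)
= 1.4074 FPU/mL

1.4074 FPU/mL


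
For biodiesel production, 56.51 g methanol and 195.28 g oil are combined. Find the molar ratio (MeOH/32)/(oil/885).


Molar ratio = n_MeOH / n_oil = (MeOH/32) / (oil/885) = (MeOH * 885) / (32 * oil)
= (56.51 * 885) / (32 * 195.28)
= 8.0031

8.0031


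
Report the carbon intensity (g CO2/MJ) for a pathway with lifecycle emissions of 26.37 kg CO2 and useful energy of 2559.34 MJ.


CI = CO2 * 1000 / E
= 26.37 * 1000 / 2559.34
= 10.3034 g CO2/MJ

10.3034 g CO2/MJ


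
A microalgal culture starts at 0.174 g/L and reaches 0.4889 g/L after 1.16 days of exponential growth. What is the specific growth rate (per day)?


mu = ln(X2/X1) / dt
= ln(0.4889/0.174) / 1.16
= 0.8906 per day

0.8906 per day


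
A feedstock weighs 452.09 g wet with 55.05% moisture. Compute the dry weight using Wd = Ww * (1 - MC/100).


Wd = Ww * (1 - MC/100)
= 452.09 * (1 - 55.05/100)
= 203.2145 g

203.2145 g


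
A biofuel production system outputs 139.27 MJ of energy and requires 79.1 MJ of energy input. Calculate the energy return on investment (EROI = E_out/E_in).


EROI = E_out / E_in
= 139.27 / 79.1
= 1.7607

1.7607


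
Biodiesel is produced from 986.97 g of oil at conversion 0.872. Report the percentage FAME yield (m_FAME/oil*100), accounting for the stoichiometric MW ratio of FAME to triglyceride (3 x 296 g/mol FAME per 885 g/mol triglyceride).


m_FAME = oil * conv * (3 * 296 / 885) = oil * conv * (888/885)
= 986.97 * 0.872 * 888 / 885
= 863.5553 g
Y = m_FAME / oil * 100 = conv * (888/885) * 100
= 0.872 * 888 / 885 * 100
= 87.50%

87.50%


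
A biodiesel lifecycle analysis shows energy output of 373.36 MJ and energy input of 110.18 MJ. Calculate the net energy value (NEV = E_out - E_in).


NEV = E_out - E_in
= 373.36 - 110.18
= 263.1800 MJ

263.1800 MJ


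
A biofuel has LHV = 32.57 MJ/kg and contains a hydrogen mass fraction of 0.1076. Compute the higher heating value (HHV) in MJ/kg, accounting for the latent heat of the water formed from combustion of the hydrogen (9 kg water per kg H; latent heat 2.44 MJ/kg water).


HHV = LHV + H_frac * 9 * 2.44
= 32.57 + 0.1076 * 9 * 2.44
= 34.9329 MJ/kg

34.9329 MJ/kg


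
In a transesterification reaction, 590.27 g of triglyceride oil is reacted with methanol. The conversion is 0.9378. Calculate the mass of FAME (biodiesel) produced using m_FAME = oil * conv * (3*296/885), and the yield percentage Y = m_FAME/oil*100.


m_FAME = oil * conv * (3 * 296 / 885) = oil * conv * (888/885)
= 590.27 * 0.9378 * 888 / 885
= 555.4317 g
Y = m_FAME / oil * 100 = conv * (888/885) * 100
= 0.9378 * 888 / 885 * 100
= 94.10%

555.4317 g FAME; Y = 94.10%


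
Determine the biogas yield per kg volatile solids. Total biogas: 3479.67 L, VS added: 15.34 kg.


Y = V / VS
= 3479.67 / 15.34
= 226.8364 L/kg VS

226.8364 L/kg VS


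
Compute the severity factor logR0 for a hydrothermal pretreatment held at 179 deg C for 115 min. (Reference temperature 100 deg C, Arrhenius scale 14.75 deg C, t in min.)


logR0 = log10(t * exp((T - 100) / 14.75))
= log10(115 * exp((179 - 100) / 14.75))
= 4.3867

4.3867


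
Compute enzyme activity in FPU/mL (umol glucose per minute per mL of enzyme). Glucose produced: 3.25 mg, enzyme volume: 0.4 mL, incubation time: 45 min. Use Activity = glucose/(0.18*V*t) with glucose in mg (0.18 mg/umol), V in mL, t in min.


Activity = glucose_mg / (0.18 mg/umol * V_mL * t_min)
= 3.25 / (0.18 * 0.4 * 45)
= 1.0031 FPU/mL

1.0031 FPU/mL


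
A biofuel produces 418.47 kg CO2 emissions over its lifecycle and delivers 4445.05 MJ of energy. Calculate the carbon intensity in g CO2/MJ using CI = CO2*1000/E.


CI = CO2 * 1000 / E
= 418.47 * 1000 / 4445.05
= 94.1429 g CO2/MJ

94.1429 g CO2/MJ


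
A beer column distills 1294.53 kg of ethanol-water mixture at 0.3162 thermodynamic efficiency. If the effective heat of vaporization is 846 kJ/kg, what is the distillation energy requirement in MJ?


E = m * 846 / (eta * 1000)
= 1294.53 * 846 / (0.3162 * 1000)
= 3463.5433 MJ

3463.5433 MJ


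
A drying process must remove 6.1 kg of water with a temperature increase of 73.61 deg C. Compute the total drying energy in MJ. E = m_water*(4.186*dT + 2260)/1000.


E = m_water * (4.186 * dT + 2260) / 1000
= 6.1 * (4.186 * 73.61 + 2260) / 1000
= 15.6656 MJ

15.6656 MJ


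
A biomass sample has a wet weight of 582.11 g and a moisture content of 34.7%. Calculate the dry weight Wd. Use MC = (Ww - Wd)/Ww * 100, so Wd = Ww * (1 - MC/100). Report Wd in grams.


Wd = Ww * (1 - MC/100)
= 582.11 * (1 - 34.7/100)
= 380.1178 g

380.1178 g


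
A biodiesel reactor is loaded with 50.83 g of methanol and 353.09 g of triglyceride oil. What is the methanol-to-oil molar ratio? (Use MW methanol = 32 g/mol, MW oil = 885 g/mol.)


Molar ratio = n_MeOH / n_oil = (MeOH/32) / (oil/885) = (MeOH * 885) / (32 * oil)
= (50.83 * 885) / (32 * 353.09)
= 3.9813

3.9813


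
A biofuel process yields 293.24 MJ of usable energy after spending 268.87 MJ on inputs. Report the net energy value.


NEV = E_out - E_in
= 293.24 - 268.87
= 24.3700 MJ

24.3700 MJ


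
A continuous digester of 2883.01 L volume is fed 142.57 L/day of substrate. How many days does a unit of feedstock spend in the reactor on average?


HRT = V / Q
= 2883.01 / 142.57
= 20.2217 days

20.2217 days


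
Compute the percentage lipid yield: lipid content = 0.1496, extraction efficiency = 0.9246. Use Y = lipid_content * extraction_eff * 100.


Y = lipid_content * extraction_eff * 100
= 0.1496 * 0.9246 * 100
= 13.8320%

13.8320%


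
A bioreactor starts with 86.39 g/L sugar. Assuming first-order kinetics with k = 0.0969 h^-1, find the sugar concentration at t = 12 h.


S = S0 * exp(-k * t)
S = 86.39 * exp(-0.0969 * 12)
S = 27.0063 g/L

27.0063 g/L


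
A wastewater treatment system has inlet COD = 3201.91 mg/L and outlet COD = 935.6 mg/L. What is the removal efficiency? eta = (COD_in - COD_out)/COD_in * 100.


eta = (COD_in - COD_out) / COD_in * 100
= (3201.91 - 935.6) / 3201.91 * 100
= 70.7799%

70.7799%


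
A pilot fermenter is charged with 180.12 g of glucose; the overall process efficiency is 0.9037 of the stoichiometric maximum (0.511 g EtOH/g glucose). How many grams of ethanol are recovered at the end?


Actual ethanol: m = 0.511 * 180.12 * 0.9037
m = 83.1777 g

83.1777 g


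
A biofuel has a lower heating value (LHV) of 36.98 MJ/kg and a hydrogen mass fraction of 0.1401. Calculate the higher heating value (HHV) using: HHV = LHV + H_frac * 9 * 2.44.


HHV = LHV + H_frac * 9 * 2.44
= 36.98 + 0.1401 * 9 * 2.44
= 40.0566 MJ/kg

40.0566 MJ/kg


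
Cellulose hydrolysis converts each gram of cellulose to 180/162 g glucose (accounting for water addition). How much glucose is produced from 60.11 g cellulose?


glucose = cellulose * 180/162
= 60.11 * 180/162
= 66.7889 g

66.7889 g


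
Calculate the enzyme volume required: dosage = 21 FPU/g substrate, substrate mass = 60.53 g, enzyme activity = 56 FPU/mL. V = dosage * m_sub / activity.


V = dosage * m_sub / activity
V = 21 * 60.53 / 56
V = 22.6988 mL

22.6988 mL


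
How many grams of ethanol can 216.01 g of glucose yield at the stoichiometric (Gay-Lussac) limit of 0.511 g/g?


Theoretical ethanol yield: m_EtOH = 0.511 * m_glucose
m_EtOH = 0.511 * 216.01 = 110.3811 g

110.3811 g


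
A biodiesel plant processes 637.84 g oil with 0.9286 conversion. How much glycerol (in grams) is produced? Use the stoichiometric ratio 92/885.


glycerol = oil * conv * (92/885)
= 637.84 * 0.9286 * 92 / 885
= 61.5722 g

61.5722 g


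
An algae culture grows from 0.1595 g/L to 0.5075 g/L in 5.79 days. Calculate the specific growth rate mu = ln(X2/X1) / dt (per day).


mu = ln(X2/X1) / dt
= ln(0.5075/0.1595) / 5.79
= 0.1999 per day

0.1999 per day


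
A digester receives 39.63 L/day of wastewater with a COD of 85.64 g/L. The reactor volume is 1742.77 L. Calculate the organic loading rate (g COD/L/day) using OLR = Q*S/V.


OLR = Q * S / V
= 39.63 * 85.64 / 1742.77
= 1.9474 g/L/day

1.9474 g/L/day


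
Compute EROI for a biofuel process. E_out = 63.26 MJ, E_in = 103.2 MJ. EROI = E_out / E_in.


EROI = E_out / E_in
= 63.26 / 103.2
= 0.6130

0.6130


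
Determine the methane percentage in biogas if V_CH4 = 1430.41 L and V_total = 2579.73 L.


CH4% = V_CH4 / V_total * 100
= 1430.41 / 2579.73 * 100
= 55.4481%

55.4481%


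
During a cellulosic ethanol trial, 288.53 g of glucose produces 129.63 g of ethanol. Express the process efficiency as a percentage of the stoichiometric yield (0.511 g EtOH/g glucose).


Fermentation efficiency = (actual / (0.511 * glucose)) * 100
= (129.63 / (0.511 * 288.53)) * 100
= 87.9212%

87.9212%


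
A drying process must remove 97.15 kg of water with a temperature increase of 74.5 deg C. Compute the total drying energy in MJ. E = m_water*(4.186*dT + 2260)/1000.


E = m_water * (4.186 * dT + 2260) / 1000
= 97.15 * (4.186 * 74.5 + 2260) / 1000
= 249.8559 MJ

249.8559 MJ


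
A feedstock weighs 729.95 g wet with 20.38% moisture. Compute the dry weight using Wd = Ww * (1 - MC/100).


Wd = Ww * (1 - MC/100)
= 729.95 * (1 - 20.38/100)
= 581.1862 g

581.1862 g


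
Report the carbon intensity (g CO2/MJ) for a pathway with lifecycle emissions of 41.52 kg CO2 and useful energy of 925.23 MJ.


CI = CO2 * 1000 / E
= 41.52 * 1000 / 925.23
= 44.8753 g CO2/MJ

44.8753 g CO2/MJ


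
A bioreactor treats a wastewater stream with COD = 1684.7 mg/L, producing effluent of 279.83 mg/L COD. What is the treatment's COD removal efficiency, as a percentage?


eta = (COD_in - COD_out) / COD_in * 100
= (1684.7 - 279.83) / 1684.7 * 100
= 83.3899%

83.3899%


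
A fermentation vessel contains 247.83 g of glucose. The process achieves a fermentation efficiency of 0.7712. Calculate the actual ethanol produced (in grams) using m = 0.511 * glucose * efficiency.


Actual ethanol: m = 0.511 * 247.83 * 0.7712
m = 97.6656 g

97.6656 g


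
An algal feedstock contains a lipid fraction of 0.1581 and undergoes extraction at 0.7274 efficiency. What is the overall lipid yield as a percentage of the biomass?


Y = lipid_content * extraction_eff * 100
= 0.1581 * 0.7274 * 100
= 11.5002%

11.5002%


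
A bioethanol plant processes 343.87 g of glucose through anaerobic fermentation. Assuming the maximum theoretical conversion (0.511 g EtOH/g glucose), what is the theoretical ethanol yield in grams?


Theoretical ethanol yield: m_EtOH = 0.511 * m_glucose
m_EtOH = 0.511 * 343.87 = 175.7176 g

175.7176 g


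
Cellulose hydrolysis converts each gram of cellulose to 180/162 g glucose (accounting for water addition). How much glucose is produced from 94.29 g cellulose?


glucose = cellulose * 180/162
= 94.29 * 180/162
= 104.7667 g

104.7667 g


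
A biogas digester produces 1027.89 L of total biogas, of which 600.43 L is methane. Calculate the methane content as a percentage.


CH4% = V_CH4 / V_total * 100
= 600.43 / 1027.89 * 100
= 58.4138%

58.4138%


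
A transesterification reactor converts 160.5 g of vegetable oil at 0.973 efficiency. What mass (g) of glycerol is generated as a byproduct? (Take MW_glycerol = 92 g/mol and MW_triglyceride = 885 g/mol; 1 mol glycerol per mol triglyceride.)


glycerol = oil * conv * (92/885)
= 160.5 * 0.973 * 92 / 885
= 16.2343 g

16.2343 g


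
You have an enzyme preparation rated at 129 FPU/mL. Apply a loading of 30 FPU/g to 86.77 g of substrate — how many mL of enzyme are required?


V = dosage * m_sub / activity
V = 30 * 86.77 / 129
V = 20.1791 mL

20.1791 mL


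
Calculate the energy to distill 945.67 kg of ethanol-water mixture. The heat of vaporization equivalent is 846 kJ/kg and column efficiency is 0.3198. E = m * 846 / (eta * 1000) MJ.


E = m * 846 / (eta * 1000)
= 945.67 * 846 / (0.3198 * 1000)
= 2501.6786 MJ

2501.6786 MJ


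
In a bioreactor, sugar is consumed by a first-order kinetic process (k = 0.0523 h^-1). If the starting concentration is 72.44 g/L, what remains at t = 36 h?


S = S0 * exp(-k * t)
S = 72.44 * exp(-0.0523 * 36)
S = 11.0227 g/L

11.0227 g/L


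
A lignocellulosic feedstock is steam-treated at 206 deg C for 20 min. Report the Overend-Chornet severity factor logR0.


logR0 = log10(t * exp((T - 100) / 14.75))
= log10(20 * exp((206 - 100) / 14.75))
= 4.4221

4.4221


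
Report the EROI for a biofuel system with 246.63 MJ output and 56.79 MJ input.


EROI = E_out / E_in
= 246.63 / 56.79
= 4.3428

4.3428


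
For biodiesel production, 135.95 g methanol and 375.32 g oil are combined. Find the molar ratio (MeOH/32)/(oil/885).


Molar ratio = n_MeOH / n_oil = (MeOH/32) / (oil/885) = (MeOH * 885) / (32 * oil)
= (135.95 * 885) / (32 * 375.32)
= 10.0178

10.0178


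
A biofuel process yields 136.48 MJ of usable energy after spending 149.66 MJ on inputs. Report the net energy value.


NEV = E_out - E_in
= 136.48 - 149.66
= -13.1800 MJ

-13.1800 MJ


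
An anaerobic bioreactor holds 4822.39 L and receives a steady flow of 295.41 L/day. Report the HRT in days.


HRT = V / Q
= 4822.39 / 295.41
= 16.3244 days

16.3244 days


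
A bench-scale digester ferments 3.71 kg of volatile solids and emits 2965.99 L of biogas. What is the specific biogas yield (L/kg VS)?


Y = V / VS
= 2965.99 / 3.71
= 799.4582 L/kg VS

799.4582 L/kg VS


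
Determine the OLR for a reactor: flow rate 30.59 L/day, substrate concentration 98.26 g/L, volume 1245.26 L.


OLR = Q * S / V
= 30.59 * 98.26 / 1245.26
= 2.4138 g/L/day

2.4138 g/L/day


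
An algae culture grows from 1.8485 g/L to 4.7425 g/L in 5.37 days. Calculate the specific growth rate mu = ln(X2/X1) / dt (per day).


mu = ln(X2/X1) / dt
= ln(4.7425/1.8485) / 5.37
= 0.1755 per day

0.1755 per day


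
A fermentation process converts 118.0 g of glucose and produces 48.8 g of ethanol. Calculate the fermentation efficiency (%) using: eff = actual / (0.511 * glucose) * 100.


Fermentation efficiency = (actual / (0.511 * glucose)) * 100
= (48.8 / (0.511 * 118.0)) * 100
= 80.9314%

80.9314%


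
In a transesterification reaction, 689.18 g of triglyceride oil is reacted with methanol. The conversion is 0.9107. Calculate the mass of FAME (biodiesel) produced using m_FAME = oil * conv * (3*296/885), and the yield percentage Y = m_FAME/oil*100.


m_FAME = oil * conv * (3 * 296 / 885) = oil * conv * (888/885)
= 689.18 * 0.9107 * 888 / 885
= 629.7638 g
Y = m_FAME / oil * 100 = conv * (888/885) * 100
= 0.9107 * 888 / 885 * 100
= 91.38%

629.7638 g FAME; Y = 91.38%


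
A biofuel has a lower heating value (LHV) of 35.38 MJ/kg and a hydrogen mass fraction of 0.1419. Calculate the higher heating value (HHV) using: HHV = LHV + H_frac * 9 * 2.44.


HHV = LHV + H_frac * 9 * 2.44
= 35.38 + 0.1419 * 9 * 2.44
= 38.4961 MJ/kg

38.4961 MJ/kg


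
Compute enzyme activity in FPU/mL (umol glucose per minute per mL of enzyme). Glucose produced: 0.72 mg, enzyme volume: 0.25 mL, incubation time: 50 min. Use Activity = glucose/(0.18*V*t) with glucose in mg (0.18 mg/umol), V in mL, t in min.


Activity = glucose_mg / (0.18 mg/umol * V_mL * t_min)
= 0.72 / (0.18 * 0.25 * 50)
= 0.3200 FPU/mL

0.3200 FPU/mL


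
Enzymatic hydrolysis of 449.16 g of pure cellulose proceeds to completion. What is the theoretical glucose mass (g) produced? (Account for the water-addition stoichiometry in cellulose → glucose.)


glucose = cellulose * 180/162
= 449.16 * 180/162
= 499.0667 g

499.0667 g


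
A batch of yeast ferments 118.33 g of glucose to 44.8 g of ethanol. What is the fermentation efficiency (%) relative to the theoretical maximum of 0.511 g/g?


Fermentation efficiency = (actual / (0.511 * glucose)) * 100
= (44.8 / (0.511 * 118.33)) * 100
= 74.0905%

74.0905%


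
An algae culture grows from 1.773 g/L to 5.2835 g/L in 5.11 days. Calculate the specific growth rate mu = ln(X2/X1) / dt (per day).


mu = ln(X2/X1) / dt
= ln(5.2835/1.773) / 5.11
= 0.2137 per day

0.2137 per day


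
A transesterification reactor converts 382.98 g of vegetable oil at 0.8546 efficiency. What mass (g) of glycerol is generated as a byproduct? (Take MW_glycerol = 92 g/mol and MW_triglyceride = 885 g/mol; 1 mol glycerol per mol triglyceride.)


glycerol = oil * conv * (92/885)
= 382.98 * 0.8546 * 92 / 885
= 34.0239 g

34.0239 g


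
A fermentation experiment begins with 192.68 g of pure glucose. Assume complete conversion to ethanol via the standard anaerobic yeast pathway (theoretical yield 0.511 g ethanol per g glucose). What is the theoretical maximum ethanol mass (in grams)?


Theoretical ethanol yield: m_EtOH = 0.511 * m_glucose
m_EtOH = 0.511 * 192.68 = 98.4595 g

98.4595 g


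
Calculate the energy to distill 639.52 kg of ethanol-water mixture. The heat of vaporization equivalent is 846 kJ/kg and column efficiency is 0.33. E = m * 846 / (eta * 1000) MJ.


E = m * 846 / (eta * 1000)
= 639.52 * 846 / (0.33 * 1000)
= 1639.4967 MJ

1639.4967 MJ


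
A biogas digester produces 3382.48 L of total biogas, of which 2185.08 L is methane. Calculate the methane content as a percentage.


CH4% = V_CH4 / V_total * 100
= 2185.08 / 3382.48 * 100
= 64.5999%

64.5999%


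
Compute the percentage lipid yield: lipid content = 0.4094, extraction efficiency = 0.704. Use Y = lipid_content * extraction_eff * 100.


Y = lipid_content * extraction_eff * 100
= 0.4094 * 0.704 * 100
= 28.8218%

28.8218%


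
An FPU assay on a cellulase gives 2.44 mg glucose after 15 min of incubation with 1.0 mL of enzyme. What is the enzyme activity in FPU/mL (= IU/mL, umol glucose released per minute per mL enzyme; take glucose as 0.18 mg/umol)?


Activity = glucose_mg / (0.18 mg/umol * V_mL * t_min)
= 2.44 / (0.18 * 1.0 * 15)
= 0.9037 FPU/mL

0.9037 FPU/mL


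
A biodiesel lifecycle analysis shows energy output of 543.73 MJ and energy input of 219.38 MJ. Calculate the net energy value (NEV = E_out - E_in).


NEV = E_out - E_in
= 543.73 - 219.38
= 324.3500 MJ

324.3500 MJ


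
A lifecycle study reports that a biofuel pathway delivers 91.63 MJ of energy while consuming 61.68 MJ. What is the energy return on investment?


EROI = E_out / E_in
= 91.63 / 61.68
= 1.4856

1.4856


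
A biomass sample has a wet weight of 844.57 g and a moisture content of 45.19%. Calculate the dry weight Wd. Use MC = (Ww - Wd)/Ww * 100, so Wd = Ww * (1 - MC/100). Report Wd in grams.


Wd = Ww * (1 - MC/100)
= 844.57 * (1 - 45.19/100)
= 462.9088 g

462.9088 g


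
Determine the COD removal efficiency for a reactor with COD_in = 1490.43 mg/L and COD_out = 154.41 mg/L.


eta = (COD_in - COD_out) / COD_in * 100
= (1490.43 - 154.41) / 1490.43 * 100
= 89.6399%

89.6399%


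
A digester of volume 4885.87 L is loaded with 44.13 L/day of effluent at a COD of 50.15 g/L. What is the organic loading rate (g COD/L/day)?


OLR = Q * S / V
= 44.13 * 50.15 / 4885.87
= 0.4530 g/L/day

0.4530 g/L/day


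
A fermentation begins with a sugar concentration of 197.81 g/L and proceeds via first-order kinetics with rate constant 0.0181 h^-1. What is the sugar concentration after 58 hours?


S = S0 * exp(-k * t)
S = 197.81 * exp(-0.0181 * 58)
S = 69.2350 g/L

69.2350 g/L


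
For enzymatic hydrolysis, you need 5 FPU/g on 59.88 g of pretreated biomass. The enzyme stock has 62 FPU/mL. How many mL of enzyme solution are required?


V = dosage * m_sub / activity
V = 5 * 59.88 / 62
V = 4.8290 mL

4.8290 mL


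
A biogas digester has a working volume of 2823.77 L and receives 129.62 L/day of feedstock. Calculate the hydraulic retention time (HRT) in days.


HRT = V / Q
= 2823.77 / 129.62
= 21.7850 days

21.7850 days


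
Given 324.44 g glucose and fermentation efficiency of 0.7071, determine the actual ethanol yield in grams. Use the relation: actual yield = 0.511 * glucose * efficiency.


Actual ethanol: m = 0.511 * 324.44 * 0.7071
m = 117.2293 g

117.2293 g


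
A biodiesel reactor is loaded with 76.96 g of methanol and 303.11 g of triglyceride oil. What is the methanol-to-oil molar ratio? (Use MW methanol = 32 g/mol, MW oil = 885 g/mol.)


Molar ratio = n_MeOH / n_oil = (MeOH/32) / (oil/885) = (MeOH * 885) / (32 * oil)
= (76.96 * 885) / (32 * 303.11)
= 7.0220

7.0220
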